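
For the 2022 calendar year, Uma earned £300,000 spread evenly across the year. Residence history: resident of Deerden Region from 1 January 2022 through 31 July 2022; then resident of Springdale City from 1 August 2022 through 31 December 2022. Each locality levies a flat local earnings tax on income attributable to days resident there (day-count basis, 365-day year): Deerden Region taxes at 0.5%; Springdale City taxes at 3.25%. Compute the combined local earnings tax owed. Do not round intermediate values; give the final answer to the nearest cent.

Deerden Region, 1 January – 31 July 2022: 212 days → £300,000 × 0.5% × 212/365 = £871.2329
Springdale City, 1 August – 31 December 2022: 153 days → £300,000 × 3.25% × 153/365 = £4,086.9863
Total = £4,958.2192

£4,958.22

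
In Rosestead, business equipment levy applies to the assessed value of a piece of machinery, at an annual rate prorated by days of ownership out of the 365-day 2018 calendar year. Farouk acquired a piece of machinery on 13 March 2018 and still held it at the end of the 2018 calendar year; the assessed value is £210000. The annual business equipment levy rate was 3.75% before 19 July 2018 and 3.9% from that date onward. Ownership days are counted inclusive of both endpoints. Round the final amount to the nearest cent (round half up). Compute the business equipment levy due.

£6486.41

13 March – 18 July 2018: 128 days at 3.75% → £210000 × 3.75% × 128/365 = £2761.6438
19 July – 31 December 2018: 166 days at 3.9% → £210000 × 3.9% × 166/365 = £3724.7671
Total = £6486.4110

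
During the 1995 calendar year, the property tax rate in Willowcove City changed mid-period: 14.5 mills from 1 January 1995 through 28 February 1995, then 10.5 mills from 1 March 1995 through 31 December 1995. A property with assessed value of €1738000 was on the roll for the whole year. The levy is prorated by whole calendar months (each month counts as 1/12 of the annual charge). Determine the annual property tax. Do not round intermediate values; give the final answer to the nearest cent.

€19407.67

1 January – 28 February 1995: 2 months at 14.5 mills → €1738000 × 1.45% × 2/12 = €4200.1667
1 March – 31 December 1995: 10 months at 10.5 mills → €1738000 × 1.05% × 10/12 = €15207.5000
Total = €19407.6667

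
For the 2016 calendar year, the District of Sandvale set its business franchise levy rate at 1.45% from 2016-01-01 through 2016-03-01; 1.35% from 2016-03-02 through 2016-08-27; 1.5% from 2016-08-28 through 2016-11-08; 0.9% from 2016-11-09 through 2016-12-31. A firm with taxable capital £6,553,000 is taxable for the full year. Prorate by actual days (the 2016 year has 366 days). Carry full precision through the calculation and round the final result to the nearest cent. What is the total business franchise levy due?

2016-01-01 to 2016-03-01: 61 days at 1.45% → £6,553,000 × 1.45% × 61/366 = £15,836.4167
2016-03-02 to 2016-08-27: 179 days at 1.35% → £6,553,000 × 1.35% × 179/366 = £43,265.9139
2016-08-28 to 2016-11-08: 73 days at 1.5% → £6,553,000 × 1.5% × 73/366 = £19,605.2869
2016-11-09 to 2016-12-31: 53 days at 0.9% → £6,553,000 × 0.9% × 53/366 = £8,540.3852
Total = £87,248.0027

£87,248.00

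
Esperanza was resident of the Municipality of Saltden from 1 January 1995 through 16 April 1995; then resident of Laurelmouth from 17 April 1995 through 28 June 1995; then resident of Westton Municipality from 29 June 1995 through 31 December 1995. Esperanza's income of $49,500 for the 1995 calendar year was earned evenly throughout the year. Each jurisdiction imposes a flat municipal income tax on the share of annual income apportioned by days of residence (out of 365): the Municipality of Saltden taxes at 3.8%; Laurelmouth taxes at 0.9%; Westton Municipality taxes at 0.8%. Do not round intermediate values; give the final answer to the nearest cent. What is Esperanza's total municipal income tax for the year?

$837.16

The Municipality of Saltden, 1 January – 16 April 1995: 106 days → $49,500 × 3.8% × 106/365 = $546.2630
Laurelmouth, 17 April – 28 June 1995: 73 days → $49,500 × 0.9% × 73/365 = $89.1000
Westton Municipality, 29 June – 31 December 1995: 186 days → $49,500 × 0.8% × 186/365 = $201.7973
Total = $837.1603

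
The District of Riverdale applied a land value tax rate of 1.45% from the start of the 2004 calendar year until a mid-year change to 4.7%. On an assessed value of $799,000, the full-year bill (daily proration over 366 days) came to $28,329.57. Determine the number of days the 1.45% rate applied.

130 days

Let d = days at the first rate; then 366 − d days at the second rate.
$799,000 × [1.45%·d + 4.7%·(366−d)] / 366 = $28,329.57
Solving gives d = 130, so the new rate took effect on May 10, 2004.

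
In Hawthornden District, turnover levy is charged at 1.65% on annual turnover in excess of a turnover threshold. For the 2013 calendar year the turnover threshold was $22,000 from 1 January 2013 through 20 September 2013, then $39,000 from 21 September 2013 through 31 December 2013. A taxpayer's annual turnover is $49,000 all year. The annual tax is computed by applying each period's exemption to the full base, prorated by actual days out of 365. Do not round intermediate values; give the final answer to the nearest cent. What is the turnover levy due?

1 January – 20 September 2013: 263 days, exemption $22,000 → ($49,000 − $22,000) × 1.65% × 263/365 = $321.0041
21 September – 31 December 2013: 102 days, exemption $39,000 → ($49,000 − $39,000) × 1.65% × 102/365 = $46.1096
Total = $367.1137

$367.11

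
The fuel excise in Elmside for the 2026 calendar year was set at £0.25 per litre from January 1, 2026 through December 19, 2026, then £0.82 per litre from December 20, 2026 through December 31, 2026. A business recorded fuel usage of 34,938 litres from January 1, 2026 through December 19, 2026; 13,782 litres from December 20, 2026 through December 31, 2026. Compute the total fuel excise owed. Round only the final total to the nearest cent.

January 1 – December 19, 2026: 34,938 litres at £0.25/litre → £8,734.50
December 20 – December 31, 2026: 13,782 litres at £0.82/litre → £11,301.24

£20,035.74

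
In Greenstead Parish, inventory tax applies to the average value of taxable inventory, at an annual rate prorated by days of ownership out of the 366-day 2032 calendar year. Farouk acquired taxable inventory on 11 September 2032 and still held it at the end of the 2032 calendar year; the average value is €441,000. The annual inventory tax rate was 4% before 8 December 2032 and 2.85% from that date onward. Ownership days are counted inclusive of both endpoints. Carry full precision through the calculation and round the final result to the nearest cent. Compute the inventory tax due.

€5,065.48

11 September – 7 December 2032: 88 days at 4% → €441,000 × 4% × 88/366 = €4,241.3115
8 December – 31 December 2032: 24 days at 2.85% → €441,000 × 2.85% × 24/366 = €824.1639
Total = €5,065.4754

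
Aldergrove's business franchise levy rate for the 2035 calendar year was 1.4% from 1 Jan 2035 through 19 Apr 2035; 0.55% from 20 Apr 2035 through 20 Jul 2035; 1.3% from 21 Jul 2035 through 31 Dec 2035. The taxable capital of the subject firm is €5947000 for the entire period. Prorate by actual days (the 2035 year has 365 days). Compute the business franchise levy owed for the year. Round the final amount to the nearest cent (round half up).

€67844.68

1 Jan – 19 Apr 2035: 109 days at 1.4% → €5947000 × 1.4% × 109/365 = €24863.3479
20 Apr – 20 Jul 2035: 92 days at 0.55% → €5947000 × 0.55% × 92/365 = €8244.3342
21 Jul – 31 Dec 2035: 164 days at 1.3% → €5947000 × 1.3% × 164/365 = €34736.9973
Total = €67844.6795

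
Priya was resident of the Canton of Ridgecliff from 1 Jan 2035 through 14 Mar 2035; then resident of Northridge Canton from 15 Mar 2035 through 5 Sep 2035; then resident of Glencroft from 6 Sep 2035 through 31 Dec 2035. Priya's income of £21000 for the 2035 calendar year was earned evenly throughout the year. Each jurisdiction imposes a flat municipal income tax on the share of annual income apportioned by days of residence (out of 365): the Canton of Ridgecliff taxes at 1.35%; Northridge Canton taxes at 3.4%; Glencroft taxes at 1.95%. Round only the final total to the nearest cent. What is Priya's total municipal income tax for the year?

£530.29

The Canton of Ridgecliff, 1 Jan – 14 Mar 2035: 73 days → £21000 × 1.35% × 73/365 = £56.7000
Northridge Canton, 15 Mar – 5 Sep 2035: 175 days → £21000 × 3.4% × 175/365 = £342.3288
Glencroft, 6 Sep – 31 Dec 2035: 117 days → £21000 × 1.95% × 117/365 = £131.2644
Total = £530.2932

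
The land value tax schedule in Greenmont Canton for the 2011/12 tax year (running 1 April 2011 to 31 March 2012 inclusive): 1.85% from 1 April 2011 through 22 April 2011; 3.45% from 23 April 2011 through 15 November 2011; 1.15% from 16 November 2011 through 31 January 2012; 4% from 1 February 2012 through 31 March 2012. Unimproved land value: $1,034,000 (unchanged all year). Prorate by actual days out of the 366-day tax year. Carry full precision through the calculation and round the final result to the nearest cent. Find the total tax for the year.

$30,607.53

1 April – 22 April 2011: 22 days at 1.85% → $1,034,000 × 1.85% × 22/366 = $1,149.8306
23 April – 15 November 2011: 207 days at 3.45% → $1,034,000 × 3.45% × 207/366 = $20,175.7131
16 November 2011 – 31 January 2012: 77 days at 1.15% → $1,034,000 × 1.15% × 77/366 = $2,501.6585
1 February – 31 March 2012: 60 days at 4% → $1,034,000 × 4% × 60/366 = $6,780.3279
Total = $30,607.5301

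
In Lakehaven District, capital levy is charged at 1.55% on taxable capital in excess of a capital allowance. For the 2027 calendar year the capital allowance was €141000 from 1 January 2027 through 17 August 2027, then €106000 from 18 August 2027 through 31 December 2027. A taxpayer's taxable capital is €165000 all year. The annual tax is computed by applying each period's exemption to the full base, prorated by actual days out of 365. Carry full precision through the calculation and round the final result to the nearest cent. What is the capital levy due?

1 January – 17 August 2027: 229 days, exemption €141000 → (€165000 − €141000) × 1.55% × 229/365 = €233.3918
18 August – 31 December 2027: 136 days, exemption €106000 → (€165000 − €106000) × 1.55% × 136/365 = €340.7452
Total = €574.1370

€574.14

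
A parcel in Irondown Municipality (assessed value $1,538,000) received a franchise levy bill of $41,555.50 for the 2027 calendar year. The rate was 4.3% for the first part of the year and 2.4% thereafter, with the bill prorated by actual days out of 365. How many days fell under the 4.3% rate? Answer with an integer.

58 days

Let d = days at the first rate; then 365 − d days at the second rate.
$1,538,000 × [4.3%·d + 2.4%·(365−d)] / 365 = $41,555.50
Solving gives d = 58, so the new rate took effect on February 28, 2027.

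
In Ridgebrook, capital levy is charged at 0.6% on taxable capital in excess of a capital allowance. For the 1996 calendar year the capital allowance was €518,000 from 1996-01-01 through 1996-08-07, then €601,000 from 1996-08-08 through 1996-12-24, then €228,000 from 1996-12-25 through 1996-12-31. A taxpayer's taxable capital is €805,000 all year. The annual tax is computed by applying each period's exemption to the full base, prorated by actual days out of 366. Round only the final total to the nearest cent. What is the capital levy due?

€1,566.15

1996-01-01 to 1996-08-07: 220 days, exemption €518,000 → (€805,000 − €518,000) × 0.6% × 220/366 = €1,035.0820
1996-08-08 to 1996-12-24: 139 days, exemption €601,000 → (€805,000 − €601,000) × 0.6% × 139/366 = €464.8525
1996-12-25 to 1996-12-31: 7 days, exemption €228,000 → (€805,000 − €228,000) × 0.6% × 7/366 = €66.2131
Total = €1,566.1475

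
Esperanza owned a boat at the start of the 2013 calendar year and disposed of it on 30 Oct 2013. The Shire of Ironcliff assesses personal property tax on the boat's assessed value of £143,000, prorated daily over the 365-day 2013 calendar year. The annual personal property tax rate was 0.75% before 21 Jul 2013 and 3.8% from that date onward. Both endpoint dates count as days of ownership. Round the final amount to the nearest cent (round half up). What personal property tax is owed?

1 Jan – 20 Jul 2013: 201 days at 0.75% → £143,000 × 0.75% × 201/365 = £590.6096
21 Jul – 30 Oct 2013: 102 days at 3.8% → £143,000 × 3.8% × 102/365 = £1,518.5425
Total = £2,109.1521

£2,109.15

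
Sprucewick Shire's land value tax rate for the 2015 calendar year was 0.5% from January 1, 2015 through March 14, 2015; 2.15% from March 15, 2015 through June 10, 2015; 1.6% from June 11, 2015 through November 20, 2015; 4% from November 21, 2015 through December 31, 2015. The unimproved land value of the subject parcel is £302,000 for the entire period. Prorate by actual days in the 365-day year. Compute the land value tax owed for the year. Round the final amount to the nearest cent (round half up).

January 1 – March 14, 2015: 73 days at 0.5% → £302,000 × 0.5% × 73/365 = £302.0000
March 15 – June 10, 2015: 88 days at 2.15% → £302,000 × 2.15% × 88/365 = £1,565.4356
June 11 – November 20, 2015: 163 days at 1.6% → £302,000 × 1.6% × 163/365 = £2,157.8521
November 21 – December 31, 2015: 41 days at 4% → £302,000 × 4% × 41/365 = £1,356.9315
Total = £5,382.2192

£5,382.22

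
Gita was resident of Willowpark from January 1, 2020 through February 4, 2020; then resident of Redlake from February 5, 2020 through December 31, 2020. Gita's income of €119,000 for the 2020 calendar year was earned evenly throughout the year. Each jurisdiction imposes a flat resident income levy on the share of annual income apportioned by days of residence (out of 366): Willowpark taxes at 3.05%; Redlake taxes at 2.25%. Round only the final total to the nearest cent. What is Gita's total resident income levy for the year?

€2,768.54

Willowpark, January 1 – February 4, 2020: 35 days → €119,000 × 3.05% × 35/366 = €347.0833
Redlake, February 5 – December 31, 2020: 331 days → €119,000 × 2.25% × 331/366 = €2,421.4549
Total = €2,768.5383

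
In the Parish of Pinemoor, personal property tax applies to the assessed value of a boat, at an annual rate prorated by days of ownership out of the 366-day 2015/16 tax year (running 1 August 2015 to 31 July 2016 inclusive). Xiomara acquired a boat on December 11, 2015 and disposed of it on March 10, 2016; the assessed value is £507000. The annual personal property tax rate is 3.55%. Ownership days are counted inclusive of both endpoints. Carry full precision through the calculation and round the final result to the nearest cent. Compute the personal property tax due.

£4475.04

Days held (December 11, 2015 – March 10, 2016): 91 out of 366
Tax = £507000 × 3.55% × 91/366 = £4475.0369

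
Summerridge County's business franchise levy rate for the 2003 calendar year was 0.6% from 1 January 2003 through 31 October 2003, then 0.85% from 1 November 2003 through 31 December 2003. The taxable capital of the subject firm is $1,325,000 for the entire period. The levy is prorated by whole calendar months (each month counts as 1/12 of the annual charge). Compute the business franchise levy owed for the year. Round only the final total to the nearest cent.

1 January – 31 October 2003: 10 months at 0.6% → $1,325,000 × 0.6% × 10/12 = $6,625.0000
1 November – 31 December 2003: 2 months at 0.85% → $1,325,000 × 0.85% × 2/12 = $1,877.0833
Total = $8,502.0833

$8,502.08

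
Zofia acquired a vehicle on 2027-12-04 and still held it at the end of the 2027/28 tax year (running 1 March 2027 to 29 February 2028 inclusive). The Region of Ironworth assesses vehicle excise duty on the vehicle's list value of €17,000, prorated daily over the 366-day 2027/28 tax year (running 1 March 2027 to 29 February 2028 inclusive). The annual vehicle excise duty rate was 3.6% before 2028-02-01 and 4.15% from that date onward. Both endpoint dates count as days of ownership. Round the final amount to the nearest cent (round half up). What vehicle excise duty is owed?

€154.56

2027-12-04 to 2028-01-31: 59 days at 3.6% → €17,000 × 3.6% × 59/366 = €98.6557
2028-02-01 to 2028-02-29: 29 days at 4.15% → €17,000 × 4.15% × 29/366 = €55.9003
Total = €154.5560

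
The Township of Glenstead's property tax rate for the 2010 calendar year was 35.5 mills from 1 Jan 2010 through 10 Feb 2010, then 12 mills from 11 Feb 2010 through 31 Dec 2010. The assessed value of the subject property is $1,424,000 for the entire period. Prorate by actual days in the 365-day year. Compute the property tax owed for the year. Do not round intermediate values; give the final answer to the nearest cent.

$20,846.97

1 Jan – 10 Feb 2010: 41 days at 35.5 mills → $1,424,000 × 3.55% × 41/365 = $5,678.4438
11 Feb – 31 Dec 2010: 324 days at 12 mills → $1,424,000 × 1.2% × 324/365 = $15,168.5260
Total = $20,846.9699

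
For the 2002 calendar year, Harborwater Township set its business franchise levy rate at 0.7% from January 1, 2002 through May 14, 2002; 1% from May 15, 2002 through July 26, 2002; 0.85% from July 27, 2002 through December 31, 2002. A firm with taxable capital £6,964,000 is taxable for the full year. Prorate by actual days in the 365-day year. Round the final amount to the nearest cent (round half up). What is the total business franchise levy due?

January 1 – May 14, 2002: 134 days at 0.7% → £6,964,000 × 0.7% × 134/365 = £17,896.5260
May 15 – July 26, 2002: 73 days at 1% → £6,964,000 × 1% × 73/365 = £13,928.0000
July 27 – December 31, 2002: 158 days at 0.85% → £6,964,000 × 0.85% × 158/365 = £25,623.7041
Total = £57,448.2301

£57,448.23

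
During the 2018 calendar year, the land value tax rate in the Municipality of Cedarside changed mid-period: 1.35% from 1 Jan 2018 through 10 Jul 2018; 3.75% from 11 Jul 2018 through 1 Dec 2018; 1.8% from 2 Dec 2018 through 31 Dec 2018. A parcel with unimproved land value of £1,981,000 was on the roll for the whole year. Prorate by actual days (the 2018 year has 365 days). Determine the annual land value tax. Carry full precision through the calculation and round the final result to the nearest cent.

1 Jan – 10 Jul 2018: 191 days at 1.35% → £1,981,000 × 1.35% × 191/365 = £13,994.5438
11 Jul – 1 Dec 2018: 144 days at 3.75% → £1,981,000 × 3.75% × 144/365 = £29,307.9452
2 Dec – 31 Dec 2018: 30 days at 1.8% → £1,981,000 × 1.8% × 30/365 = £2,930.7945
Total = £46,233.2836

£46,233.28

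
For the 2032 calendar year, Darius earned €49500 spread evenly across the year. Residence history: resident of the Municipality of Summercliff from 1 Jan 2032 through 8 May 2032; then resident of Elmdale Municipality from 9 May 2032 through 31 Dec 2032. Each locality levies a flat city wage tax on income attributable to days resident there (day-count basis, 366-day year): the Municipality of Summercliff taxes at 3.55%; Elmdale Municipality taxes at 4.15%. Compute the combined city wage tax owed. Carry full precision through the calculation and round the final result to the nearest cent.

€1949.57

The Municipality of Summercliff, 1 Jan – 8 May 2032: 129 days → €49500 × 3.55% × 129/366 = €619.3586
Elmdale Municipality, 9 May – 31 Dec 2032: 237 days → €49500 × 4.15% × 237/366 = €1330.2111
Total = €1949.5697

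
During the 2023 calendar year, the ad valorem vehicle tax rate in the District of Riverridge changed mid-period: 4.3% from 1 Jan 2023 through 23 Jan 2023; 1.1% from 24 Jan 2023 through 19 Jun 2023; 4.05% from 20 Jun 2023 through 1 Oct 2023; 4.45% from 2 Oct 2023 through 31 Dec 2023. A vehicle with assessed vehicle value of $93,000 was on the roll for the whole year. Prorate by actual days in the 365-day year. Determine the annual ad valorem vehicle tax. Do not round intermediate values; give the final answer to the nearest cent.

$2,768.98

1 Jan – 23 Jan 2023: 23 days at 4.3% → $93,000 × 4.3% × 23/365 = $251.9918
24 Jan – 19 Jun 2023: 147 days at 1.1% → $93,000 × 1.1% × 147/365 = $412.0027
20 Jun – 1 Oct 2023: 104 days at 4.05% → $93,000 × 4.05% × 104/365 = $1,073.1945
2 Oct – 31 Dec 2023: 91 days at 4.45% → $93,000 × 4.45% × 91/365 = $1,031.7904
Total = $2,768.9795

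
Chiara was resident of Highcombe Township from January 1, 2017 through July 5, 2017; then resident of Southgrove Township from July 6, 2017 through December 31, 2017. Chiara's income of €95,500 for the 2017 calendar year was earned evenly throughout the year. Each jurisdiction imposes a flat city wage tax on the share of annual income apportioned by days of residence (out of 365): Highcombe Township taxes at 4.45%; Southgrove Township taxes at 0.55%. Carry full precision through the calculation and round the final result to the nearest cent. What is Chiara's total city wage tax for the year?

€2,423.21

Highcombe Township, January 1 – July 5, 2017: 186 days → €95,500 × 4.45% × 186/365 = €2,165.6260
Southgrove Township, July 6 – December 31, 2017: 179 days → €95,500 × 0.55% × 179/365 = €257.5884
Total = €2,423.2144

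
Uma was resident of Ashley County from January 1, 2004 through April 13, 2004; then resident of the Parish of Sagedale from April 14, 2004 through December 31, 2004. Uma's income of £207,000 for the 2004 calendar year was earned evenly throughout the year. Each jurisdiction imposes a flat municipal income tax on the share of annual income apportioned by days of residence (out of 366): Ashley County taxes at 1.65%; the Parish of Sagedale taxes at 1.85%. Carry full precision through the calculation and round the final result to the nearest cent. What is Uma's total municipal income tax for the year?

£3,711.86

Ashley County, January 1 – April 13, 2004: 104 days → £207,000 × 1.65% × 104/366 = £970.5246
The Parish of Sagedale, April 14 – December 31, 2004: 262 days → £207,000 × 1.85% × 262/366 = £2,741.3361
Total = £3,711.8607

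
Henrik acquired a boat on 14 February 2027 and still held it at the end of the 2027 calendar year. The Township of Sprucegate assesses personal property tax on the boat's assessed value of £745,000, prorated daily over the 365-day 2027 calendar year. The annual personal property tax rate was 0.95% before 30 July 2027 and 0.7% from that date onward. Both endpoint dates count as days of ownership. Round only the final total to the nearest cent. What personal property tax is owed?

14 February – 29 July 2027: 166 days at 0.95% → £745,000 × 0.95% × 166/365 = £3,218.8082
30 July – 31 December 2027: 155 days at 0.7% → £745,000 × 0.7% × 155/365 = £2,214.5890
Total = £5,433.3973

£5,433.40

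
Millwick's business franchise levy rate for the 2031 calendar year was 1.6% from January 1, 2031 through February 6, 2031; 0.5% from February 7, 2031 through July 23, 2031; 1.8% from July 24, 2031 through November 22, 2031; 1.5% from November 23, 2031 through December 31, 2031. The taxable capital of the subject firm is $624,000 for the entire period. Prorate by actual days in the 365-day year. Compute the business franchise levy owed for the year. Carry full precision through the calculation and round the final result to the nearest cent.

$7,193.95

January 1 – February 6, 2031: 37 days at 1.6% → $624,000 × 1.6% × 37/365 = $1,012.0767
February 7 – July 23, 2031: 167 days at 0.5% → $624,000 × 0.5% × 167/365 = $1,427.5068
July 24 – November 22, 2031: 122 days at 1.8% → $624,000 × 1.8% × 122/365 = $3,754.2575
November 23 – December 31, 2031: 39 days at 1.5% → $624,000 × 1.5% × 39/365 = $1,000.1096
Total = $7,193.9507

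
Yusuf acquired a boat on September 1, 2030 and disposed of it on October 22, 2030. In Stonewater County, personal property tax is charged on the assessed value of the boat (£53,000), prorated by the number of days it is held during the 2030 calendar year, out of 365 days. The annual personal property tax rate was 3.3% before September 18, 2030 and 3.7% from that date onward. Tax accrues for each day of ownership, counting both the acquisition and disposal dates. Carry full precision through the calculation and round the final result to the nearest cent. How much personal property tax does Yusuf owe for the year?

September 1 – September 17, 2030: 17 days at 3.3% → £53,000 × 3.3% × 17/365 = £81.4603
September 18 – October 22, 2030: 35 days at 3.7% → £53,000 × 3.7% × 35/365 = £188.0411
Total = £269.5014

£269.50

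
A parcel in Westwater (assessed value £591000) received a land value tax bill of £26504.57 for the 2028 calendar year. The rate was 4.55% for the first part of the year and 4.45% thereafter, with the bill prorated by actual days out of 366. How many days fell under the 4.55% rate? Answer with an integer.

Let d = days at the first rate; then 366 − d days at the second rate.
£591000 × [4.55%·d + 4.45%·(366−d)] / 366 = £26504.57
Solving gives d = 127, so the new rate took effect on 7 May 2028.

127 days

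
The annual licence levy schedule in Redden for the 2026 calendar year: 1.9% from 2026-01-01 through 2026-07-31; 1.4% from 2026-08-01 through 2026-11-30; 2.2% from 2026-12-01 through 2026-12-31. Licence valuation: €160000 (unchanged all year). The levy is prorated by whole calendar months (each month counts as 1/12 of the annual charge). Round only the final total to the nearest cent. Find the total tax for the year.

€2813.33

2026-01-01 to 2026-07-31: 7 months at 1.9% → €160000 × 1.9% × 7/12 = €1773.3333
2026-08-01 to 2026-11-30: 4 months at 1.4% → €160000 × 1.4% × 4/12 = €746.6667
2026-12-01 to 2026-12-31: 1 month at 2.2% → €160000 × 2.2% × 1/12 = €293.3333
Total = €2813.3333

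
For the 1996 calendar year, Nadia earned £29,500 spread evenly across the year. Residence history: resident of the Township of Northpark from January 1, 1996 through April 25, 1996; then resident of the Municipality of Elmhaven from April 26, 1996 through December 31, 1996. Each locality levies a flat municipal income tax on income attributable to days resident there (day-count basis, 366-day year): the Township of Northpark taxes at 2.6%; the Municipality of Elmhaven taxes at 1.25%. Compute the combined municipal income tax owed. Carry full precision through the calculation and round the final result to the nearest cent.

The Township of Northpark, January 1 – April 25, 1996: 116 days → £29,500 × 2.6% × 116/366 = £243.0929
The Municipality of Elmhaven, April 26 – December 31, 1996: 250 days → £29,500 × 1.25% × 250/366 = £251.8784
Total = £494.9713

£494.97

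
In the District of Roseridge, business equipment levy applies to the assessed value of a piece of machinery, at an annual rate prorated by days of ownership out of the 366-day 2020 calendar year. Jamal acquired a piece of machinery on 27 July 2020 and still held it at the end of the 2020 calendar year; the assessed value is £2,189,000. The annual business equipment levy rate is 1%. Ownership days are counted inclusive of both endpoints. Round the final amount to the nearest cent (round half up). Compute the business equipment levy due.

Days held (27 July – 31 December 2020): 158 out of 366
Tax = £2,189,000 × 1% × 158/366 = £9,449.7814

£9,449.78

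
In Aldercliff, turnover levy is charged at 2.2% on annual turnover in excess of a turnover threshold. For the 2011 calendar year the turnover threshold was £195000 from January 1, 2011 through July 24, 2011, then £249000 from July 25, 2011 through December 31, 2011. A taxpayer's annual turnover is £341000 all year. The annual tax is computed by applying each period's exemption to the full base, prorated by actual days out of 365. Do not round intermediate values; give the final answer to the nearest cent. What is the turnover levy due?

£2691.23

January 1 – July 24, 2011: 205 days, exemption £195000 → (£341000 − £195000) × 2.2% × 205/365 = £1804.0000
July 25 – December 31, 2011: 160 days, exemption £249000 → (£341000 − £249000) × 2.2% × 160/365 = £887.2329
Total = £2691.2329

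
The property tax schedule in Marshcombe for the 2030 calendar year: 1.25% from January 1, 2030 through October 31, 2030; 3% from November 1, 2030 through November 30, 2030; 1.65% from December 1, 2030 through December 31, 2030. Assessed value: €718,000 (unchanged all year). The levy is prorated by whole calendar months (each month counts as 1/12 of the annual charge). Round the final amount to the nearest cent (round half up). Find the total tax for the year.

€10,261.42

January 1 – October 31, 2030: 10 months at 1.25% → €718,000 × 1.25% × 10/12 = €7,479.1667
November 1 – November 30, 2030: 1 month at 3% → €718,000 × 3% × 1/12 = €1,795.0000
December 1 – December 31, 2030: 1 month at 1.65% → €718,000 × 1.65% × 1/12 = €987.2500
Total = €10,261.4167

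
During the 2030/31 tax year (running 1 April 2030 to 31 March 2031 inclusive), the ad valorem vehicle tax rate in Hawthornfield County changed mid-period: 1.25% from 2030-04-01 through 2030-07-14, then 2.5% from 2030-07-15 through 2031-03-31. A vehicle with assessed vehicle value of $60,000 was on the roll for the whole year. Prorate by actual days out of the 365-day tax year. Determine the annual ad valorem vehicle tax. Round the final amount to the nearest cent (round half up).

$1,284.25

2030-04-01 to 2030-07-14: 105 days at 1.25% → $60,000 × 1.25% × 105/365 = $215.7534
2030-07-15 to 2031-03-31: 260 days at 2.5% → $60,000 × 2.5% × 260/365 = $1,068.4932
Total = $1,284.2466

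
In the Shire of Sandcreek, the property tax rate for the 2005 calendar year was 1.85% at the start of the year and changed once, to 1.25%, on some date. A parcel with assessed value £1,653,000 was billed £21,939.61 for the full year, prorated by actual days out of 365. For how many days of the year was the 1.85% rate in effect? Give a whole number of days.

47 days

Let d = days at the first rate; then 365 − d days at the second rate.
£1,653,000 × [1.85%·d + 1.25%·(365−d)] / 365 = £21,939.61
Solving gives d = 47, so the new rate took effect on February 17, 2005.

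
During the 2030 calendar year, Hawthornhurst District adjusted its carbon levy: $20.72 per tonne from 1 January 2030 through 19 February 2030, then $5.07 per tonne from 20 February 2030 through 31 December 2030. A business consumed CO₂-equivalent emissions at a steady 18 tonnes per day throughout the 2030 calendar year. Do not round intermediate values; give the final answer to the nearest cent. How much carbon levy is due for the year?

$47394.90

1 January – 19 February 2030: 50 days × 18 tonnes/day = 900 tonnes at $20.72/tonne → $18648.00
20 February – 31 December 2030: 315 days × 18 tonnes/day = 5,670 tonnes at $5.07/tonne → $28746.90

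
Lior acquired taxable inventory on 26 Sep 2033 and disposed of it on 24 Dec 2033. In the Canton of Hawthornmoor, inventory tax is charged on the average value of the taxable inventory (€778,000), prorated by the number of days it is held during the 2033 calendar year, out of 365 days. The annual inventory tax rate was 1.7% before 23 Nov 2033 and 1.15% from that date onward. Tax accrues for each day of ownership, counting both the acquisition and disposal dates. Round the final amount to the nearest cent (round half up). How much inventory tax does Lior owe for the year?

26 Sep – 22 Nov 2033: 58 days at 1.7% → €778,000 × 1.7% × 58/365 = €2,101.6658
23 Nov – 24 Dec 2033: 32 days at 1.15% → €778,000 × 1.15% × 32/365 = €784.3945
Total = €2,886.0603

€2,886.06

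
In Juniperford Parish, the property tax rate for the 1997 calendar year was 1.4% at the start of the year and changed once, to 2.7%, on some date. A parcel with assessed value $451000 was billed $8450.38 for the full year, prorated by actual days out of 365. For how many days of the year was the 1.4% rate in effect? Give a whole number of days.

232 days

Let d = days at the first rate; then 365 − d days at the second rate.
$451000 × [1.4%·d + 2.7%·(365−d)] / 365 = $8450.38
Solving gives d = 232, so the new rate took effect on August 21, 1997.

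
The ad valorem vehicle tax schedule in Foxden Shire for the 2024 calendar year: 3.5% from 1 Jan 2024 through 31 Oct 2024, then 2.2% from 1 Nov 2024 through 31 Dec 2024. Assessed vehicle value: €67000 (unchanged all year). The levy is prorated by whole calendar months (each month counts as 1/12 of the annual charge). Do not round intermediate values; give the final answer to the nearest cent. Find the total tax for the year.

€2199.83

1 Jan – 31 Oct 2024: 10 months at 3.5% → €67000 × 3.5% × 10/12 = €1954.1667
1 Nov – 31 Dec 2024: 2 months at 2.2% → €67000 × 2.2% × 2/12 = €245.6667
Total = €2199.8333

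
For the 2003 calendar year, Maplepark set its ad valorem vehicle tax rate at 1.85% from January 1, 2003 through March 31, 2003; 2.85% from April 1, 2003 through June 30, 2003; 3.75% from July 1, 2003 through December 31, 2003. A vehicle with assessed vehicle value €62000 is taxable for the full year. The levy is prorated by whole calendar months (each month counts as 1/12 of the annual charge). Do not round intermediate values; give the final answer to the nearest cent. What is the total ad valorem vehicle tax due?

January 1 – March 31, 2003: 3 months at 1.85% → €62000 × 1.85% × 3/12 = €286.7500
April 1 – June 30, 2003: 3 months at 2.85% → €62000 × 2.85% × 3/12 = €441.7500
July 1 – December 31, 2003: 6 months at 3.75% → €62000 × 3.75% × 6/12 = €1162.5000
Total = €1891.0000

€1891.00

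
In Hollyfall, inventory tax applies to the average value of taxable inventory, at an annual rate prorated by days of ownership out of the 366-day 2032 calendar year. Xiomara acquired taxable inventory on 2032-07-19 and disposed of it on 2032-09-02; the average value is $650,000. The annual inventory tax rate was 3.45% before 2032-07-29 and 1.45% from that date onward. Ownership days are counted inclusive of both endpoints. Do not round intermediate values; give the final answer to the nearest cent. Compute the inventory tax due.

$1,539.75

2032-07-19 to 2032-07-28: 10 days at 3.45% → $650,000 × 3.45% × 10/366 = $612.7049
2032-07-29 to 2032-09-02: 36 days at 1.45% → $650,000 × 1.45% × 36/366 = $927.0492
Total = $1,539.7541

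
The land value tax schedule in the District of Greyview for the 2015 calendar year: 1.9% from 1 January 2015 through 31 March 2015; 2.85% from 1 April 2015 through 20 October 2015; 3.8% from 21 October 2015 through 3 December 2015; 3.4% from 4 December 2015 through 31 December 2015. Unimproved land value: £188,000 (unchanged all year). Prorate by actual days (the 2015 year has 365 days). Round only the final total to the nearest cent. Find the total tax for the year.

1 January – 31 March 2015: 90 days at 1.9% → £188,000 × 1.9% × 90/365 = £880.7671
1 April – 20 October 2015: 203 days at 2.85% → £188,000 × 2.85% × 203/365 = £2,979.9288
21 October – 3 December 2015: 44 days at 3.8% → £188,000 × 3.8% × 44/365 = £861.1945
4 December – 31 December 2015: 28 days at 3.4% → £188,000 × 3.4% × 28/365 = £490.3452
Total = £5,212.2356

£5,212.24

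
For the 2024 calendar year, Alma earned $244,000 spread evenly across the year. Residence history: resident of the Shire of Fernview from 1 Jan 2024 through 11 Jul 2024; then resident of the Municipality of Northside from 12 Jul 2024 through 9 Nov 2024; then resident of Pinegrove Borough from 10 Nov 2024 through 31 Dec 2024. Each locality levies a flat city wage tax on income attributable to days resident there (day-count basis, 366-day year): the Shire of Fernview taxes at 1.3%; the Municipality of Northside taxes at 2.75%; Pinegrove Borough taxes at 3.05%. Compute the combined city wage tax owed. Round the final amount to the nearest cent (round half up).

$4,948.33

The Shire of Fernview, 1 Jan – 11 Jul 2024: 193 days → $244,000 × 1.3% × 193/366 = $1,672.6667
The Municipality of Northside, 12 Jul – 9 Nov 2024: 121 days → $244,000 × 2.75% × 121/366 = $2,218.3333
Pinegrove Borough, 10 Nov – 31 Dec 2024: 52 days → $244,000 × 3.05% × 52/366 = $1,057.3333
Total = $4,948.3333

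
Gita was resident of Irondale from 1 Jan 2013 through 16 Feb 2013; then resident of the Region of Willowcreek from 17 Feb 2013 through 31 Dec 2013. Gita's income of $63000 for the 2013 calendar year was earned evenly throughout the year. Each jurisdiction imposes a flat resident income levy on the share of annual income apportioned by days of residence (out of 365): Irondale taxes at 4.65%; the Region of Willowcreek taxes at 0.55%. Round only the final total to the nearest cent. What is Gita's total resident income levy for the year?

$679.11

Irondale, 1 Jan – 16 Feb 2013: 47 days → $63000 × 4.65% × 47/365 = $377.2233
The Region of Willowcreek, 17 Feb – 31 Dec 2013: 318 days → $63000 × 0.55% × 318/365 = $301.8822
Total = $679.1055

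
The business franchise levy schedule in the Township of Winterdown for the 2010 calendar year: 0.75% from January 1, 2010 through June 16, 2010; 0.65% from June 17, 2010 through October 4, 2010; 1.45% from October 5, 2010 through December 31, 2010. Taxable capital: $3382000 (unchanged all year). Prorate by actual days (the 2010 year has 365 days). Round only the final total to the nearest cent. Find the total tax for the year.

January 1 – June 16, 2010: 167 days at 0.75% → $3382000 × 0.75% × 167/365 = $11605.3562
June 17 – October 4, 2010: 110 days at 0.65% → $3382000 × 0.65% × 110/365 = $6625.0137
October 5 – December 31, 2010: 88 days at 1.45% → $3382000 × 1.45% × 88/365 = $11823.1014
Total = $30053.4712

$30053.47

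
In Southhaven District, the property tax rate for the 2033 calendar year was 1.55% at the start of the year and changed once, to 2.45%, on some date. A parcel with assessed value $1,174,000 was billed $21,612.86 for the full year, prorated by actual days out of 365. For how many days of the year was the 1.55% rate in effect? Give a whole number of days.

247 days

Let d = days at the first rate; then 365 − d days at the second rate.
$1,174,000 × [1.55%·d + 2.45%·(365−d)] / 365 = $21,612.86
Solving gives d = 247, so the new rate took effect on 5 Sep 2033.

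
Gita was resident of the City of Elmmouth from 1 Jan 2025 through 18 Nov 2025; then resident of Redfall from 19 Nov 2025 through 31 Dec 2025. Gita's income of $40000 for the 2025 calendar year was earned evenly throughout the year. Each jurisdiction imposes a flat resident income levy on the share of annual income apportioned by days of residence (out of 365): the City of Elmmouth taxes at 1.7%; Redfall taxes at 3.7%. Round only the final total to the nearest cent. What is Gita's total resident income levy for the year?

The City of Elmmouth, 1 Jan – 18 Nov 2025: 322 days → $40000 × 1.7% × 322/365 = $599.8904
Redfall, 19 Nov – 31 Dec 2025: 43 days → $40000 × 3.7% × 43/365 = $174.3562
Total = $774.2466

$774.25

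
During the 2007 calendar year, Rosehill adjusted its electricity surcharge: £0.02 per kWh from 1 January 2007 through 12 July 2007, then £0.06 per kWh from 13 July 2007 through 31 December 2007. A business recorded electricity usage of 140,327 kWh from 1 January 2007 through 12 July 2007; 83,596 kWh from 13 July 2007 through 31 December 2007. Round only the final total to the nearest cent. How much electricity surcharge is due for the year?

£7,822.30

1 January – 12 July 2007: 140,327 kWh at £0.02/kWh → £2,806.54
13 July – 31 December 2007: 83,596 kWh at £0.06/kWh → £5,015.76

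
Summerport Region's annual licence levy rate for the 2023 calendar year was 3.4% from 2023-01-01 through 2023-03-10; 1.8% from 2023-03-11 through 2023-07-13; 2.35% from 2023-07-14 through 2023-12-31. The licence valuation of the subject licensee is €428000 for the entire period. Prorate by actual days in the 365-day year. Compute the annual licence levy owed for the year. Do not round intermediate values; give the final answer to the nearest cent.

€10101.39

2023-01-01 to 2023-03-10: 69 days at 3.4% → €428000 × 3.4% × 69/365 = €2750.9260
2023-03-11 to 2023-07-13: 125 days at 1.8% → €428000 × 1.8% × 125/365 = €2638.3562
2023-07-14 to 2023-12-31: 171 days at 2.35% → €428000 × 2.35% × 171/365 = €4712.1041
Total = €10101.3863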